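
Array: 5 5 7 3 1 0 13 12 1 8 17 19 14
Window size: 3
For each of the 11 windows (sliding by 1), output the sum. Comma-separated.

17, 15, 11, 4, 14, 25, 26, 21, 26, 44, 50

[5, 5, 7] → sum 17
[5, 7, 3] → sum 15
[7, 3, 1] → sum 11
[3, 1, 0] → sum 4
[1, 0, 13] → sum 14
[0, 13, 12] → sum 25
[13, 12, 1] → sum 26
[12, 1, 8] → sum 21
[1, 8, 17] → sum 26
[8, 17, 19] → sum 44
[17, 19, 14] → sum 50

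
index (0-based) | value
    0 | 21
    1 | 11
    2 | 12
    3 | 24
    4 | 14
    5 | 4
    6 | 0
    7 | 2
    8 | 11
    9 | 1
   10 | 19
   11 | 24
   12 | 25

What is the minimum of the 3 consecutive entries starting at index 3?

4

Elements at indices 3..5: 24, 14, 4
min(24, 14, 4) = 4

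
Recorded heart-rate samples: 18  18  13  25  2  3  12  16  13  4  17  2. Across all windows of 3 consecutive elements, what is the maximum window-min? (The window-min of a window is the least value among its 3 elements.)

13

Each size-3 window and its min:
(18, 18, 13) → min 13
(18, 13, 25) → min 13
(13, 25, 2) → min 2
(25, 2, 3) → min 2
(2, 3, 12) → min 2
(3, 12, 16) → min 3
(12, 16, 13) → min 12
(16, 13, 4) → min 4
(13, 4, 17) → min 4
(4, 17, 2) → min 2
Maximum of these is 13.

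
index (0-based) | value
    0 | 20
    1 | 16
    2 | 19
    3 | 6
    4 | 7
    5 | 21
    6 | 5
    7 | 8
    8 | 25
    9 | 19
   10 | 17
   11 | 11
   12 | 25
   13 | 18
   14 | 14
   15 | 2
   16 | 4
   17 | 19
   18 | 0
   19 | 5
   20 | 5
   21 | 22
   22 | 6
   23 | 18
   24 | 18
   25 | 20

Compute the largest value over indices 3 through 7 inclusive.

Elements at indices 3..7: 6, 7, 21, 5, 8
max(6, 7, 21, 5, 8) = 21

21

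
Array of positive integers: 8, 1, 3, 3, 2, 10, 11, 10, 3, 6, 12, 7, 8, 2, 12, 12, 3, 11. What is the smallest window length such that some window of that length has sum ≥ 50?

add 8: running sum 8 < 50
add 1: running sum 9 < 50
add 3: running sum 12 < 50
add 3: running sum 15 < 50
add 2: running sum 17 < 50
add 10: running sum 27 < 50
add 11: running sum 38 < 50
add 10: running sum 48 < 50
end 8: [8, 1, 3, 3, 2, 10, 11, 10, 3] sum 51, len 9
end 9: [8, 1, 3, 3, 2, 10, 11, 10, 3, 6] sum 57, len 10
end 10: [10, 11, 10, 3, 6, 12] sum 52, len 6
end 11: [10, 11, 10, 3, 6, 12, 7] sum 59, len 7
end 12: [11, 10, 3, 6, 12, 7, 8] sum 57, len 7
end 13: [11, 10, 3, 6, 12, 7, 8, 2] sum 59, len 8
end 14: [3, 6, 12, 7, 8, 2, 12] sum 50, len 7
end 15: [12, 7, 8, 2, 12, 12] sum 53, len 6
end 16: [12, 7, 8, 2, 12, 12, 3] sum 56, len 7
end 17: [7, 8, 2, 12, 12, 3, 11] sum 55, len 7
Shortest qualifying length: 6.

6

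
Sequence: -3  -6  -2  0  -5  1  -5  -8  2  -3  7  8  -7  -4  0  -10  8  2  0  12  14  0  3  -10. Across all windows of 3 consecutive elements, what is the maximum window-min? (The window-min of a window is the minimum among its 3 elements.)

[-3, -6, -2] → min -6
[-6, -2, 0] → min -6
[-2, 0, -5] → min -5
[0, -5, 1] → min -5
[-5, 1, -5] → min -5
[1, -5, -8] → min -8
[-5, -8, 2] → min -8
[-8, 2, -3] → min -8
[2, -3, 7] → min -3
[-3, 7, 8] → min -3
[7, 8, -7] → min -7
[8, -7, -4] → min -7
[-7, -4, 0] → min -7
[-4, 0, -10] → min -10
[0, -10, 8] → min -10
[-10, 8, 2] → min -10
[8, 2, 0] → min 0
[2, 0, 12] → min 0
[0, 12, 14] → min 0
[12, 14, 0] → min 0
[14, 0, 3] → min 0
[0, 3, -10] → min -10
Maximum of these is 0.

0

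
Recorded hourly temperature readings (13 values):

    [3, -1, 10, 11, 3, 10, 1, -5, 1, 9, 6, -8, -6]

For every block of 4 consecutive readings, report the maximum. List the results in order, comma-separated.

11, 11, 11, 11, 10, 10, 9, 9, 9, 9

3 -1 10 11 → max 11
-1 10 11 3 → max 11
10 11 3 10 → max 11
11 3 10 1 → max 11
3 10 1 -5 → max 10
10 1 -5 1 → max 10
1 -5 1 9 → max 9
-5 1 9 6 → max 9
1 9 6 -8 → max 9
9 6 -8 -6 → max 9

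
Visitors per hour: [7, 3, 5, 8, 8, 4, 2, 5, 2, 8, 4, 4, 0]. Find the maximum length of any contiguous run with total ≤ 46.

10

→ 7: sum 7, len 1
→ 3: sum 10, len 2
→ 5: sum 15, len 3
→ 8: sum 23, len 4
→ 8: sum 31, len 5
→ 4: sum 35, len 6
→ 2: sum 37, len 7
→ 5: sum 42, len 8
→ 2: sum 44, len 9
→ 8 (dropped 7): sum 45, len 9
→ 4 (dropped 3): sum 46, len 9
→ 4 (dropped 5): sum 45, len 9
→ 0: sum 45, len 10
Longest length seen: 10.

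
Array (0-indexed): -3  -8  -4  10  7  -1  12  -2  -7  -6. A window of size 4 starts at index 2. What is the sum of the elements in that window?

Elements at indices 2..5: -4, 10, 7, -1
sum(-4, 10, 7, -1) = 12

12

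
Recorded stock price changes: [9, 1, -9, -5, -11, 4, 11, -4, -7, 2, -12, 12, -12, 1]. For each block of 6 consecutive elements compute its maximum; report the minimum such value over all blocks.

9

[9, 1, -9, -5, -11, 4] → max 9
[1, -9, -5, -11, 4, 11] → max 11
[-9, -5, -11, 4, 11, -4] → max 11
[-5, -11, 4, 11, -4, -7] → max 11
[-11, 4, 11, -4, -7, 2] → max 11
[4, 11, -4, -7, 2, -12] → max 11
[11, -4, -7, 2, -12, 12] → max 12
[-4, -7, 2, -12, 12, -12] → max 12
[-7, 2, -12, 12, -12, 1] → max 12
Minimum of these is 9.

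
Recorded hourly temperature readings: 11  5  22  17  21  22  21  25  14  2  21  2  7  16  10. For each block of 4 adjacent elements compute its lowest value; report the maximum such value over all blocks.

21

Window mins for each of the 12 positions:
11 5 22 17 → min 5
5 22 17 21 → min 5
22 17 21 22 → min 17
17 21 22 21 → min 17
21 22 21 25 → min 21
22 21 25 14 → min 14
21 25 14 2 → min 2
25 14 2 21 → min 2
14 2 21 2 → min 2
2 21 2 7 → min 2
21 2 7 16 → min 2
2 7 16 10 → min 2
Maximum of these is 21.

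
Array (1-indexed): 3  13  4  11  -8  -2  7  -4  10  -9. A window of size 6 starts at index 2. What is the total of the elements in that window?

Elements at indices 2..7: 13, 4, 11, -8, -2, 7
sum(13, 4, 11, -8, -2, 7) = 25

25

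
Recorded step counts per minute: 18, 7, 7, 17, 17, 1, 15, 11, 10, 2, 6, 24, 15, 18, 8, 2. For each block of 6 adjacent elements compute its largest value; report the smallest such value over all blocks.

15

Window maxs for each of the 11 positions:
18 7 7 17 17 1 → max 18
7 7 17 17 1 15 → max 17
7 17 17 1 15 11 → max 17
17 17 1 15 11 10 → max 17
17 1 15 11 10 2 → max 17
1 15 11 10 2 6 → max 15
15 11 10 2 6 24 → max 24
11 10 2 6 24 15 → max 24
10 2 6 24 15 18 → max 24
2 6 24 15 18 8 → max 24
6 24 15 18 8 2 → max 24
Smallest of these is 15.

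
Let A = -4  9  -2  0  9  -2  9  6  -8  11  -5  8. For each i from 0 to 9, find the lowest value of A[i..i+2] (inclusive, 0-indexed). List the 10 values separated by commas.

-4, -2, -2, -2, -2, -2, -8, -8, -8, -5

Sliding a size-3 window across the 12 values:
-4 9 -2 → min -4
9 -2 0 → min -2
-2 0 9 → min -2
0 9 -2 → min -2
9 -2 9 → min -2
-2 9 6 → min -2
9 6 -8 → min -8
6 -8 11 → min -8
-8 11 -5 → min -8
11 -5 8 → min -5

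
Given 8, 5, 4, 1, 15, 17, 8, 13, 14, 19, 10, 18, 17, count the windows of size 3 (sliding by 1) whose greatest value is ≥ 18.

[8, 5, 4] → max 8
[5, 4, 1] → max 5
[4, 1, 15] → max 15
[1, 15, 17] → max 17
[15, 17, 8] → max 17
[17, 8, 13] → max 17
[8, 13, 14] → max 14
[13, 14, 19] → max 19  ≥ 18 ✓
[14, 19, 10] → max 19  ≥ 18 ✓
[19, 10, 18] → max 19  ≥ 18 ✓
[10, 18, 17] → max 18  ≥ 18 ✓
4 windows satisfy the condition.

4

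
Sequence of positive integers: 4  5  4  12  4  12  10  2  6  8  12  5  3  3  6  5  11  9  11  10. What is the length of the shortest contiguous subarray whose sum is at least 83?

add 4: running sum 4 < 83
add 5: running sum 9 < 83
add 4: running sum 13 < 83
add 12: running sum 25 < 83
add 4: running sum 29 < 83
add 12: running sum 41 < 83
add 10: running sum 51 < 83
add 2: running sum 53 < 83
add 6: running sum 59 < 83
add 8: running sum 67 < 83
add 12: running sum 79 < 83
end 11: [4, 5, 4, 12, 4, 12, 10, 2, 6, 8, 12, 5] sum 84, len 12
end 12: [5, 4, 12, 4, 12, 10, 2, 6, 8, 12, 5, 3] sum 83, len 12
end 13: [5, 4, 12, 4, 12, 10, 2, 6, 8, 12, 5, 3, 3] sum 86, len 13
end 14: [12, 4, 12, 10, 2, 6, 8, 12, 5, 3, 3, 6] sum 83, len 12
end 15: [12, 4, 12, 10, 2, 6, 8, 12, 5, 3, 3, 6, 5] sum 88, len 13
end 16: [12, 10, 2, 6, 8, 12, 5, 3, 3, 6, 5, 11] sum 83, len 12
end 17: [12, 10, 2, 6, 8, 12, 5, 3, 3, 6, 5, 11, 9] sum 92, len 13
end 18: [10, 2, 6, 8, 12, 5, 3, 3, 6, 5, 11, 9, 11] sum 91, len 13
end 19: [8, 12, 5, 3, 3, 6, 5, 11, 9, 11, 10] sum 83, len 11
Shortest qualifying length: 11.

11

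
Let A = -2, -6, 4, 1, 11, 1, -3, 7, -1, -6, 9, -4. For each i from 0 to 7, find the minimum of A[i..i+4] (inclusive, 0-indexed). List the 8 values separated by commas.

(-2, -6, 4, 1, 11) → min -6
(-6, 4, 1, 11, 1) → min -6
(4, 1, 11, 1, -3) → min -3
(1, 11, 1, -3, 7) → min -3
(11, 1, -3, 7, -1) → min -3
(1, -3, 7, -1, -6) → min -6
(-3, 7, -1, -6, 9) → min -6
(7, -1, -6, 9, -4) → min -6

-6, -6, -3, -3, -3, -6, -6, -6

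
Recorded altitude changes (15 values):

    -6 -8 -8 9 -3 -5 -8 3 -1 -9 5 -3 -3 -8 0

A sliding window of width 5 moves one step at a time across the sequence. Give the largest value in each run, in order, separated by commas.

9, 9, 9, 9, 3, 3, 5, 5, 5, 5, 5

Sliding a size-5 window across the 15 values:
[-6, -8, -8, 9, -3] → max 9
[-8, -8, 9, -3, -5] → max 9
[-8, 9, -3, -5, -8] → max 9
[9, -3, -5, -8, 3] → max 9
[-3, -5, -8, 3, -1] → max 3
[-5, -8, 3, -1, -9] → max 3
[-8, 3, -1, -9, 5] → max 5
[3, -1, -9, 5, -3] → max 5
[-1, -9, 5, -3, -3] → max 5
[-9, 5, -3, -3, -8] → max 5
[5, -3, -3, -8, 0] → max 5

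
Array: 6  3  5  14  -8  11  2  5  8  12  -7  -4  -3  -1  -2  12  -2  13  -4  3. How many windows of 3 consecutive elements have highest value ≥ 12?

11

(6, 3, 5) → max 6
(3, 5, 14) → max 14  ≥ 12 ✓
(5, 14, -8) → max 14  ≥ 12 ✓
(14, -8, 11) → max 14  ≥ 12 ✓
(-8, 11, 2) → max 11
(11, 2, 5) → max 11
(2, 5, 8) → max 8
(5, 8, 12) → max 12  ≥ 12 ✓
(8, 12, -7) → max 12  ≥ 12 ✓
(12, -7, -4) → max 12  ≥ 12 ✓
(-7, -4, -3) → max -3
(-4, -3, -1) → max -1
(-3, -1, -2) → max -1
(-1, -2, 12) → max 12  ≥ 12 ✓
(-2, 12, -2) → max 12  ≥ 12 ✓
(12, -2, 13) → max 13  ≥ 12 ✓
(-2, 13, -4) → max 13  ≥ 12 ✓
(13, -4, 3) → max 13  ≥ 12 ✓
11 windows satisfy the condition.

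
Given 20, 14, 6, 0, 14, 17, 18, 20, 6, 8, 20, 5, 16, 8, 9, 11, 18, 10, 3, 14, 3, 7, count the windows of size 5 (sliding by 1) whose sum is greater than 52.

[20, 14, 6, 0, 14] → sum 54  > 52 ✓
[14, 6, 0, 14, 17] → sum 51
[6, 0, 14, 17, 18] → sum 55  > 52 ✓
[0, 14, 17, 18, 20] → sum 69  > 52 ✓
[14, 17, 18, 20, 6] → sum 75  > 52 ✓
[17, 18, 20, 6, 8] → sum 69  > 52 ✓
[18, 20, 6, 8, 20] → sum 72  > 52 ✓
[20, 6, 8, 20, 5] → sum 59  > 52 ✓
[6, 8, 20, 5, 16] → sum 55  > 52 ✓
[8, 20, 5, 16, 8] → sum 57  > 52 ✓
[20, 5, 16, 8, 9] → sum 58  > 52 ✓
[5, 16, 8, 9, 11] → sum 49
[16, 8, 9, 11, 18] → sum 62  > 52 ✓
[8, 9, 11, 18, 10] → sum 56  > 52 ✓
[9, 11, 18, 10, 3] → sum 51
[11, 18, 10, 3, 14] → sum 56  > 52 ✓
[18, 10, 3, 14, 3] → sum 48
[10, 3, 14, 3, 7] → sum 37
13 windows satisfy the condition.

13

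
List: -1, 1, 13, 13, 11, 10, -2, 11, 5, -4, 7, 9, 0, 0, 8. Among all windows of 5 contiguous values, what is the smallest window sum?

12

(-1, 1, 13, 13, 11) → sum 37
(1, 13, 13, 11, 10) → sum 48
(13, 13, 11, 10, -2) → sum 45
(13, 11, 10, -2, 11) → sum 43
(11, 10, -2, 11, 5) → sum 35
(10, -2, 11, 5, -4) → sum 20
(-2, 11, 5, -4, 7) → sum 17
(11, 5, -4, 7, 9) → sum 28
(5, -4, 7, 9, 0) → sum 17
(-4, 7, 9, 0, 0) → sum 12
(7, 9, 0, 0, 8) → sum 24
Smallest of these is 12.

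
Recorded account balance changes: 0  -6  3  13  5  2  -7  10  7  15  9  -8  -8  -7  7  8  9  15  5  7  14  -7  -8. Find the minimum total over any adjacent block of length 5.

(0, -6, 3, 13, 5) → sum 15
(-6, 3, 13, 5, 2) → sum 17
(3, 13, 5, 2, -7) → sum 16
(13, 5, 2, -7, 10) → sum 23
(5, 2, -7, 10, 7) → sum 17
(2, -7, 10, 7, 15) → sum 27
(-7, 10, 7, 15, 9) → sum 34
(10, 7, 15, 9, -8) → sum 33
(7, 15, 9, -8, -8) → sum 15
(15, 9, -8, -8, -7) → sum 1
(9, -8, -8, -7, 7) → sum -7
(-8, -8, -7, 7, 8) → sum -8
(-8, -7, 7, 8, 9) → sum 9
(-7, 7, 8, 9, 15) → sum 32
(7, 8, 9, 15, 5) → sum 44
(8, 9, 15, 5, 7) → sum 44
(9, 15, 5, 7, 14) → sum 50
(15, 5, 7, 14, -7) → sum 34
(5, 7, 14, -7, -8) → sum 11
Minimum of these is -8.

-8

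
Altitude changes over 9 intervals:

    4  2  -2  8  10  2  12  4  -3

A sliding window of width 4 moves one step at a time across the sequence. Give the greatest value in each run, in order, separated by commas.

8, 10, 10, 12, 12, 12

[4, 2, -2, 8] → max 8
[2, -2, 8, 10] → max 10
[-2, 8, 10, 2] → max 10
[8, 10, 2, 12] → max 12
[10, 2, 12, 4] → max 12
[2, 12, 4, -3] → max 12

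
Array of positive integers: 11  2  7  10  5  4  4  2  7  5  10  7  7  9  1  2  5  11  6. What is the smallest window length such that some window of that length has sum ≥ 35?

Extend right; whenever the sum reaches 35, record the length and shrink from the left:
add 11: running sum 11 < 35
add 2: running sum 13 < 35
add 7: running sum 20 < 35
add 10: running sum 30 < 35
add 5: shortest ending here [11, 2, 7, 10, 5] sum 35, len 5
add 4: shortest ending here [11, 2, 7, 10, 5, 4] sum 39, len 6
add 4: shortest ending here [11, 2, 7, 10, 5, 4, 4] sum 43, len 7
add 2: shortest ending here [11, 2, 7, 10, 5, 4, 4, 2] sum 45, len 8
add 7: shortest ending here [7, 10, 5, 4, 4, 2, 7] sum 39, len 7
add 5: shortest ending here [10, 5, 4, 4, 2, 7, 5] sum 37, len 7
add 10: shortest ending here [5, 4, 4, 2, 7, 5, 10] sum 37, len 7
add 7: shortest ending here [4, 2, 7, 5, 10, 7] sum 35, len 6
add 7: shortest ending here [7, 5, 10, 7, 7] sum 36, len 5
add 9: shortest ending here [5, 10, 7, 7, 9] sum 38, len 5
add 1: shortest ending here [5, 10, 7, 7, 9, 1] sum 39, len 6
add 2: shortest ending here [10, 7, 7, 9, 1, 2] sum 36, len 6
add 5: shortest ending here [10, 7, 7, 9, 1, 2, 5] sum 41, len 7
add 11: shortest ending here [7, 9, 1, 2, 5, 11] sum 35, len 6
add 6: shortest ending here [7, 9, 1, 2, 5, 11, 6] sum 41, len 7
Shortest qualifying length: 5.

5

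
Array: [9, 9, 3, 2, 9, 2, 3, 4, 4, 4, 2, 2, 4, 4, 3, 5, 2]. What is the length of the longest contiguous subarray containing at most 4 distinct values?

15

add 9: window [9] (1 distinct), len 1
add 9: window [9, 9] (1 distinct), len 2
add 3: window [9, 9, 3] (2 distinct), len 3
add 2: window [9, 9, 3, 2] (3 distinct), len 4
add 9: window [9, 9, 3, 2, 9] (3 distinct), len 5
add 2: window [9, 9, 3, 2, 9, 2] (3 distinct), len 6
add 3: window [9, 9, 3, 2, 9, 2, 3] (3 distinct), len 7
add 4: window [9, 9, 3, 2, 9, 2, 3, 4] (4 distinct), len 8
add 4: window [9, 9, 3, 2, 9, 2, 3, 4, 4] (4 distinct), len 9
add 4: window [9, 9, 3, 2, 9, 2, 3, 4, 4, 4] (4 distinct), len 10
add 2: window [9, 9, 3, 2, 9, 2, 3, 4, 4, 4, 2] (4 distinct), len 11
add 2: window [9, 9, 3, 2, 9, 2, 3, 4, 4, 4, 2, 2] (4 distinct), len 12
add 4: window [9, 9, 3, 2, 9, 2, 3, 4, 4, 4, 2, 2, 4] (4 distinct), len 13
add 4: window [9, 9, 3, 2, 9, 2, 3, 4, 4, 4, 2, 2, 4, 4] (4 distinct), len 14
add 3: window [9, 9, 3, 2, 9, 2, 3, 4, 4, 4, 2, 2, 4, 4, 3] (4 distinct), len 15
add 5: window [2, 3, 4, 4, 4, 2, 2, 4, 4, 3, 5] (4 distinct), len 11
add 2: window [2, 3, 4, 4, 4, 2, 2, 4, 4, 3, 5, 2] (4 distinct), len 12
Longest length with ≤4 distinct: 15.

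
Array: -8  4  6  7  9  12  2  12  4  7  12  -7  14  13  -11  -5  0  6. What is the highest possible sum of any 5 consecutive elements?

42

Each size-5 window and its sum:
-8 4 6 7 9 → sum 18
4 6 7 9 12 → sum 38
6 7 9 12 2 → sum 36
7 9 12 2 12 → sum 42
9 12 2 12 4 → sum 39
12 2 12 4 7 → sum 37
2 12 4 7 12 → sum 37
12 4 7 12 -7 → sum 28
4 7 12 -7 14 → sum 30
7 12 -7 14 13 → sum 39
12 -7 14 13 -11 → sum 21
-7 14 13 -11 -5 → sum 4
14 13 -11 -5 0 → sum 11
13 -11 -5 0 6 → sum 3
Highest of these is 42.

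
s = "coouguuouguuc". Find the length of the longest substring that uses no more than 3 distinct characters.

11

add c: window [c] (1 distinct), len 1
add o: window [c, o] (2 distinct), len 2
add o: window [c, o, o] (2 distinct), len 3
add u: window [c, o, o, u] (3 distinct), len 4
add g: window [o, o, u, g] (3 distinct), len 4
add u: window [o, o, u, g, u] (3 distinct), len 5
add u: window [o, o, u, g, u, u] (3 distinct), len 6
add o: window [o, o, u, g, u, u, o] (3 distinct), len 7
add u: window [o, o, u, g, u, u, o, u] (3 distinct), len 8
add g: window [o, o, u, g, u, u, o, u, g] (3 distinct), len 9
add u: window [o, o, u, g, u, u, o, u, g, u] (3 distinct), len 10
add u: window [o, o, u, g, u, u, o, u, g, u, u] (3 distinct), len 11
add c: window [u, g, u, u, c] (3 distinct), len 5
Longest length with ≤3 distinct: 11.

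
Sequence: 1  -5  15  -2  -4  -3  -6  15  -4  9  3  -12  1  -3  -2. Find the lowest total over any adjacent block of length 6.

-6

Each size-6 window and its sum:
[1, -5, 15, -2, -4, -3] → sum 2
[-5, 15, -2, -4, -3, -6] → sum -5
[15, -2, -4, -3, -6, 15] → sum 15
[-2, -4, -3, -6, 15, -4] → sum -4
[-4, -3, -6, 15, -4, 9] → sum 7
[-3, -6, 15, -4, 9, 3] → sum 14
[-6, 15, -4, 9, 3, -12] → sum 5
[15, -4, 9, 3, -12, 1] → sum 12
[-4, 9, 3, -12, 1, -3] → sum -6
[9, 3, -12, 1, -3, -2] → sum -4
Lowest of these is -6.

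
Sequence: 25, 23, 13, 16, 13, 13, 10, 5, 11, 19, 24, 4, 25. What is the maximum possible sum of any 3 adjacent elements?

61

[25, 23, 13] → sum 61
[23, 13, 16] → sum 52
[13, 16, 13] → sum 42
[16, 13, 13] → sum 42
[13, 13, 10] → sum 36
[13, 10, 5] → sum 28
[10, 5, 11] → sum 26
[5, 11, 19] → sum 35
[11, 19, 24] → sum 54
[19, 24, 4] → sum 47
[24, 4, 25] → sum 53
Maximum of these is 61.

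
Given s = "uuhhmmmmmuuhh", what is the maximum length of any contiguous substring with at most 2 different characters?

Extend right; when distinct count exceeds 2, shrink from the left:
[u] 1 distinct, len 1
[u, u] 1 distinct, len 2
[u, u, h] 2 distinct, len 3
[u, u, h, h] 2 distinct, len 4
[h, h, m] 2 distinct, len 3
[h, h, m, m] 2 distinct, len 4
[h, h, m, m, m] 2 distinct, len 5
[h, h, m, m, m, m] 2 distinct, len 6
[h, h, m, m, m, m, m] 2 distinct, len 7
[m, m, m, m, m, u] 2 distinct, len 6
[m, m, m, m, m, u, u] 2 distinct, len 7
[u, u, h] 2 distinct, len 3
[u, u, h, h] 2 distinct, len 4
Longest length with ≤2 distinct: 7.

7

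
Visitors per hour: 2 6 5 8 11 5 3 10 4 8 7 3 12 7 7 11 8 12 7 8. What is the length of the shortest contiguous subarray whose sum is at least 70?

8

add 2: running sum 2 < 70
add 6: running sum 8 < 70
add 5: running sum 13 < 70
add 8: running sum 21 < 70
add 11: running sum 32 < 70
add 5: running sum 37 < 70
add 3: running sum 40 < 70
add 10: running sum 50 < 70
add 4: running sum 54 < 70
add 8: running sum 62 < 70
add 7: running sum 69 < 70
end 11: [6, 5, 8, 11, 5, 3, 10, 4, 8, 7, 3] sum 70, len 11
end 12: [8, 11, 5, 3, 10, 4, 8, 7, 3, 12] sum 71, len 10
end 13: [11, 5, 3, 10, 4, 8, 7, 3, 12, 7] sum 70, len 10
end 14: [11, 5, 3, 10, 4, 8, 7, 3, 12, 7, 7] sum 77, len 11
end 15: [3, 10, 4, 8, 7, 3, 12, 7, 7, 11] sum 72, len 10
end 16: [10, 4, 8, 7, 3, 12, 7, 7, 11, 8] sum 77, len 10
end 17: [8, 7, 3, 12, 7, 7, 11, 8, 12] sum 75, len 9
end 18: [7, 3, 12, 7, 7, 11, 8, 12, 7] sum 74, len 9
end 19: [12, 7, 7, 11, 8, 12, 7, 8] sum 72, len 8
Shortest qualifying length: 8.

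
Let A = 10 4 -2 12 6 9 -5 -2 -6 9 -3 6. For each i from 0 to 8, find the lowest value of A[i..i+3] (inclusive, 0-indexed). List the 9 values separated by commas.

-2, -2, -2, -5, -5, -6, -6, -6, -6

[10, 4, -2, 12] → min -2
[4, -2, 12, 6] → min -2
[-2, 12, 6, 9] → min -2
[12, 6, 9, -5] → min -5
[6, 9, -5, -2] → min -5
[9, -5, -2, -6] → min -6
[-5, -2, -6, 9] → min -6
[-2, -6, 9, -3] → min -6
[-6, 9, -3, 6] → min -6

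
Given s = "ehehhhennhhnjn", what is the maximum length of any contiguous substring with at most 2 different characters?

[e] 1 distinct, len 1
[e, h] 2 distinct, len 2
[e, h, e] 2 distinct, len 3
[e, h, e, h] 2 distinct, len 4
[e, h, e, h, h] 2 distinct, len 5
[e, h, e, h, h, h] 2 distinct, len 6
[e, h, e, h, h, h, e] 2 distinct, len 7
[e, n] 2 distinct, len 2
[e, n, n] 2 distinct, len 3
[n, n, h] 2 distinct, len 3
[n, n, h, h] 2 distinct, len 4
[n, n, h, h, n] 2 distinct, len 5
[n, j] 2 distinct, len 2
[n, j, n] 2 distinct, len 3
Longest length with ≤2 distinct: 7.

7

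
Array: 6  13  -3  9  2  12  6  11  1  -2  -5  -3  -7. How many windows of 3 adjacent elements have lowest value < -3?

3

(6, 13, -3) → min -3
(13, -3, 9) → min -3
(-3, 9, 2) → min -3
(9, 2, 12) → min 2
(2, 12, 6) → min 2
(12, 6, 11) → min 6
(6, 11, 1) → min 1
(11, 1, -2) → min -2
(1, -2, -5) → min -5  < -3 ✓
(-2, -5, -3) → min -5  < -3 ✓
(-5, -3, -7) → min -7  < -3 ✓
3 windows satisfy the condition.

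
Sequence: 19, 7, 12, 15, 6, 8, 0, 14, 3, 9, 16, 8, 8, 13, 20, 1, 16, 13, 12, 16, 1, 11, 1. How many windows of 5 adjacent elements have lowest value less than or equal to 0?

5

[19, 7, 12, 15, 6] → min 6
[7, 12, 15, 6, 8] → min 6
[12, 15, 6, 8, 0] → min 0  ≤ 0 ✓
[15, 6, 8, 0, 14] → min 0  ≤ 0 ✓
[6, 8, 0, 14, 3] → min 0  ≤ 0 ✓
[8, 0, 14, 3, 9] → min 0  ≤ 0 ✓
[0, 14, 3, 9, 16] → min 0  ≤ 0 ✓
[14, 3, 9, 16, 8] → min 3
[3, 9, 16, 8, 8] → min 3
[9, 16, 8, 8, 13] → min 8
[16, 8, 8, 13, 20] → min 8
[8, 8, 13, 20, 1] → min 1
[8, 13, 20, 1, 16] → min 1
[13, 20, 1, 16, 13] → min 1
[20, 1, 16, 13, 12] → min 1
[1, 16, 13, 12, 16] → min 1
[16, 13, 12, 16, 1] → min 1
[13, 12, 16, 1, 11] → min 1
[12, 16, 1, 11, 1] → min 1
5 windows satisfy the condition.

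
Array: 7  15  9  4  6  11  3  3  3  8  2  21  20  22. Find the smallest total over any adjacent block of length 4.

16

(7, 15, 9, 4) → sum 35
(15, 9, 4, 6) → sum 34
(9, 4, 6, 11) → sum 30
(4, 6, 11, 3) → sum 24
(6, 11, 3, 3) → sum 23
(11, 3, 3, 3) → sum 20
(3, 3, 3, 8) → sum 17
(3, 3, 8, 2) → sum 16
(3, 8, 2, 21) → sum 34
(8, 2, 21, 20) → sum 51
(2, 21, 20, 22) → sum 65
Smallest of these is 16.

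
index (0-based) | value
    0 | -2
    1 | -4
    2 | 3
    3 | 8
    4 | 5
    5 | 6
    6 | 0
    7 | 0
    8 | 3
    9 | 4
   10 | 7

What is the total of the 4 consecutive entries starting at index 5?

Elements at indices 5..8: 6, 0, 0, 3
sum(6, 0, 0, 3) = 9

9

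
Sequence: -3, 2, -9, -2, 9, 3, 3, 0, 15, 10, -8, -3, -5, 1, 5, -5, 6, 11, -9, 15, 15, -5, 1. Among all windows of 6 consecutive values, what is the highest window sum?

[-3, 2, -9, -2, 9, 3] → sum 0
[2, -9, -2, 9, 3, 3] → sum 6
[-9, -2, 9, 3, 3, 0] → sum 4
[-2, 9, 3, 3, 0, 15] → sum 28
[9, 3, 3, 0, 15, 10] → sum 40
[3, 3, 0, 15, 10, -8] → sum 23
[3, 0, 15, 10, -8, -3] → sum 17
[0, 15, 10, -8, -3, -5] → sum 9
[15, 10, -8, -3, -5, 1] → sum 10
[10, -8, -3, -5, 1, 5] → sum 0
[-8, -3, -5, 1, 5, -5] → sum -15
[-3, -5, 1, 5, -5, 6] → sum -1
[-5, 1, 5, -5, 6, 11] → sum 13
[1, 5, -5, 6, 11, -9] → sum 9
[5, -5, 6, 11, -9, 15] → sum 23
[-5, 6, 11, -9, 15, 15] → sum 33
[6, 11, -9, 15, 15, -5] → sum 33
[11, -9, 15, 15, -5, 1] → sum 28
Highest of these is 40.

40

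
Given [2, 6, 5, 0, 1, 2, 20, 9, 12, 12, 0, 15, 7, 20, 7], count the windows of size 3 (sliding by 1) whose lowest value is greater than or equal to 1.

7

2 6 5 → min 2  ≥ 1 ✓
6 5 0 → min 0
5 0 1 → min 0
0 1 2 → min 0
1 2 20 → min 1  ≥ 1 ✓
2 20 9 → min 2  ≥ 1 ✓
20 9 12 → min 9  ≥ 1 ✓
9 12 12 → min 9  ≥ 1 ✓
12 12 0 → min 0
12 0 15 → min 0
0 15 7 → min 0
15 7 20 → min 7  ≥ 1 ✓
7 20 7 → min 7  ≥ 1 ✓
7 windows satisfy the condition.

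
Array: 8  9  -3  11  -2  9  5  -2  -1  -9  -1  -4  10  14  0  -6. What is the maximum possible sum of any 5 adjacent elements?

[8, 9, -3, 11, -2] → sum 23
[9, -3, 11, -2, 9] → sum 24
[-3, 11, -2, 9, 5] → sum 20
[11, -2, 9, 5, -2] → sum 21
[-2, 9, 5, -2, -1] → sum 9
[9, 5, -2, -1, -9] → sum 2
[5, -2, -1, -9, -1] → sum -8
[-2, -1, -9, -1, -4] → sum -17
[-1, -9, -1, -4, 10] → sum -5
[-9, -1, -4, 10, 14] → sum 10
[-1, -4, 10, 14, 0] → sum 19
[-4, 10, 14, 0, -6] → sum 14
Maximum of these is 24.

24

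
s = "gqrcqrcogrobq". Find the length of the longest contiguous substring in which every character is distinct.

5

[g] len 1
[g, q] len 2
[g, q, r] len 3
[g, q, r, c] len 4
[r, c, q] len 3
[c, q, r] len 3
[q, r, c] len 3
[q, r, c, o] len 4
[q, r, c, o, g] len 5
[c, o, g, r] len 4
[g, r, o] len 3
[g, r, o, b] len 4
[g, r, o, b, q] len 5
Longest all-distinct length: 5.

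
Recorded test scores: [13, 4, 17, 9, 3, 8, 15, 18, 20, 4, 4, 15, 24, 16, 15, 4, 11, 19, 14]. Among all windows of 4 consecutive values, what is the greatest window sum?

70

[13, 4, 17, 9] → sum 43
[4, 17, 9, 3] → sum 33
[17, 9, 3, 8] → sum 37
[9, 3, 8, 15] → sum 35
[3, 8, 15, 18] → sum 44
[8, 15, 18, 20] → sum 61
[15, 18, 20, 4] → sum 57
[18, 20, 4, 4] → sum 46
[20, 4, 4, 15] → sum 43
[4, 4, 15, 24] → sum 47
[4, 15, 24, 16] → sum 59
[15, 24, 16, 15] → sum 70
[24, 16, 15, 4] → sum 59
[16, 15, 4, 11] → sum 46
[15, 4, 11, 19] → sum 49
[4, 11, 19, 14] → sum 48
Greatest of these is 70.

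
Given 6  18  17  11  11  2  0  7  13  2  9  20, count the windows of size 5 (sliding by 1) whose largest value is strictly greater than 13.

4

6 18 17 11 11 → max 18  > 13 ✓
18 17 11 11 2 → max 18  > 13 ✓
17 11 11 2 0 → max 17  > 13 ✓
11 11 2 0 7 → max 11
11 2 0 7 13 → max 13
2 0 7 13 2 → max 13
0 7 13 2 9 → max 13
7 13 2 9 20 → max 20  > 13 ✓
4 windows satisfy the condition.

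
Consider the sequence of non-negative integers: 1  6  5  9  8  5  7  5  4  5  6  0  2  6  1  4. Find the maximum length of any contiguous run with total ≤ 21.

add 1: [1] sum 1, len 1
add 6: [1, 6] sum 7, len 2
add 5: [1, 6, 5] sum 12, len 3
add 9: [1, 6, 5, 9] sum 21, len 4
add 8: [9, 8] sum 17, len 2
add 5: [8, 5] sum 13, len 2
add 7: [8, 5, 7] sum 20, len 3
add 5: [5, 7, 5] sum 17, len 3
add 4: [5, 7, 5, 4] sum 21, len 4
add 5: [7, 5, 4, 5] sum 21, len 4
add 6: [5, 4, 5, 6] sum 20, len 4
add 0: [5, 4, 5, 6, 0] sum 20, len 5
add 2: [4, 5, 6, 0, 2] sum 17, len 5
add 6: [5, 6, 0, 2, 6] sum 19, len 5
add 1: [5, 6, 0, 2, 6, 1] sum 20, len 6
add 4: [6, 0, 2, 6, 1, 4] sum 19, len 6
Longest length seen: 6.

6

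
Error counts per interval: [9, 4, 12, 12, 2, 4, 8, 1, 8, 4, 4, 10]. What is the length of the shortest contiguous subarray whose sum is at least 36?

4

add 9: running sum 9 < 36
add 4: running sum 13 < 36
add 12: running sum 25 < 36
end 3: [9, 4, 12, 12] sum 37, len 4
end 4: [9, 4, 12, 12, 2] sum 39, len 5
end 5: [9, 4, 12, 12, 2, 4] sum 43, len 6
end 6: [12, 12, 2, 4, 8] sum 38, len 5
end 7: [12, 12, 2, 4, 8, 1] sum 39, len 6
end 8: [12, 12, 2, 4, 8, 1, 8] sum 47, len 7
end 9: [12, 2, 4, 8, 1, 8, 4] sum 39, len 7
end 10: [12, 2, 4, 8, 1, 8, 4, 4] sum 43, len 8
end 11: [4, 8, 1, 8, 4, 4, 10] sum 39, len 7
Shortest qualifying length: 4.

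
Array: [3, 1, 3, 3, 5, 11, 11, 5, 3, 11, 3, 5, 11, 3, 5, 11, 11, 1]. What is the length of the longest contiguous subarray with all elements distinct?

3

[3] len 1
[3, 1] len 2
[1, 3] len 2
[3] len 1
[3, 5] len 2
[3, 5, 11] len 3
[11] len 1
[11, 5] len 2
[11, 5, 3] len 3
[5, 3, 11] len 3
[11, 3] len 2
[11, 3, 5] len 3
[3, 5, 11] len 3
[5, 11, 3] len 3
[11, 3, 5] len 3
[3, 5, 11] len 3
[11] len 1
[11, 1] len 2
Longest all-distinct length: 3.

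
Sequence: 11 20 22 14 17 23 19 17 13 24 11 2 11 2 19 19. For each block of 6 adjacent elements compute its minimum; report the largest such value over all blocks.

14

[11, 20, 22, 14, 17, 23] → min 11
[20, 22, 14, 17, 23, 19] → min 14
[22, 14, 17, 23, 19, 17] → min 14
[14, 17, 23, 19, 17, 13] → min 13
[17, 23, 19, 17, 13, 24] → min 13
[23, 19, 17, 13, 24, 11] → min 11
[19, 17, 13, 24, 11, 2] → min 2
[17, 13, 24, 11, 2, 11] → min 2
[13, 24, 11, 2, 11, 2] → min 2
[24, 11, 2, 11, 2, 19] → min 2
[11, 2, 11, 2, 19, 19] → min 2
Largest of these is 14.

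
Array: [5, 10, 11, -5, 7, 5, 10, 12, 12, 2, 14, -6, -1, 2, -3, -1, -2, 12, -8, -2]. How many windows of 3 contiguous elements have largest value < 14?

(5, 10, 11) → max 11  < 14 ✓
(10, 11, -5) → max 11  < 14 ✓
(11, -5, 7) → max 11  < 14 ✓
(-5, 7, 5) → max 7  < 14 ✓
(7, 5, 10) → max 10  < 14 ✓
(5, 10, 12) → max 12  < 14 ✓
(10, 12, 12) → max 12  < 14 ✓
(12, 12, 2) → max 12  < 14 ✓
(12, 2, 14) → max 14
(2, 14, -6) → max 14
(14, -6, -1) → max 14
(-6, -1, 2) → max 2  < 14 ✓
(-1, 2, -3) → max 2  < 14 ✓
(2, -3, -1) → max 2  < 14 ✓
(-3, -1, -2) → max -1  < 14 ✓
(-1, -2, 12) → max 12  < 14 ✓
(-2, 12, -8) → max 12  < 14 ✓
(12, -8, -2) → max 12  < 14 ✓
15 windows satisfy the condition.

15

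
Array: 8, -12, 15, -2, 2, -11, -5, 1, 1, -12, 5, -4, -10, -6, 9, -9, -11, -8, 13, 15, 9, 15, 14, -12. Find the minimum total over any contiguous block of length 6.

(8, -12, 15, -2, 2, -11) → sum 0
(-12, 15, -2, 2, -11, -5) → sum -13
(15, -2, 2, -11, -5, 1) → sum 0
(-2, 2, -11, -5, 1, 1) → sum -14
(2, -11, -5, 1, 1, -12) → sum -24
(-11, -5, 1, 1, -12, 5) → sum -21
(-5, 1, 1, -12, 5, -4) → sum -14
(1, 1, -12, 5, -4, -10) → sum -19
(1, -12, 5, -4, -10, -6) → sum -26
(-12, 5, -4, -10, -6, 9) → sum -18
(5, -4, -10, -6, 9, -9) → sum -15
(-4, -10, -6, 9, -9, -11) → sum -31
(-10, -6, 9, -9, -11, -8) → sum -35
(-6, 9, -9, -11, -8, 13) → sum -12
(9, -9, -11, -8, 13, 15) → sum 9
(-9, -11, -8, 13, 15, 9) → sum 9
(-11, -8, 13, 15, 9, 15) → sum 33
(-8, 13, 15, 9, 15, 14) → sum 58
(13, 15, 9, 15, 14, -12) → sum 54
Minimum of these is -35.

-35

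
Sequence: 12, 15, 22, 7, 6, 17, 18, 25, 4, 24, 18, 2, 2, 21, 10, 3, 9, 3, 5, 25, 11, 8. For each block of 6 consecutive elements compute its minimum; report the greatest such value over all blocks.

12 15 22 7 6 17 → min 6
15 22 7 6 17 18 → min 6
22 7 6 17 18 25 → min 6
7 6 17 18 25 4 → min 4
6 17 18 25 4 24 → min 4
17 18 25 4 24 18 → min 4
18 25 4 24 18 2 → min 2
25 4 24 18 2 2 → min 2
4 24 18 2 2 21 → min 2
24 18 2 2 21 10 → min 2
18 2 2 21 10 3 → min 2
2 2 21 10 3 9 → min 2
2 21 10 3 9 3 → min 2
21 10 3 9 3 5 → min 3
10 3 9 3 5 25 → min 3
3 9 3 5 25 11 → min 3
9 3 5 25 11 8 → min 3
Greatest of these is 6.

6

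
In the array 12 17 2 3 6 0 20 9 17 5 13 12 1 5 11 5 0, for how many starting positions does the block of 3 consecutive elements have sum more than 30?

[12, 17, 2] → sum 31  > 30 ✓
[17, 2, 3] → sum 22
[2, 3, 6] → sum 11
[3, 6, 0] → sum 9
[6, 0, 20] → sum 26
[0, 20, 9] → sum 29
[20, 9, 17] → sum 46  > 30 ✓
[9, 17, 5] → sum 31  > 30 ✓
[17, 5, 13] → sum 35  > 30 ✓
[5, 13, 12] → sum 30
[13, 12, 1] → sum 26
[12, 1, 5] → sum 18
[1, 5, 11] → sum 17
[5, 11, 5] → sum 21
[11, 5, 0] → sum 16
4 windows satisfy the condition.

4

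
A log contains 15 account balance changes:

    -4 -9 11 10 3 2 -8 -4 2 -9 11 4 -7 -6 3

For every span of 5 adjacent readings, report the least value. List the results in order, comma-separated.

-4 -9 11 10 3 → min -9
-9 11 10 3 2 → min -9
11 10 3 2 -8 → min -8
10 3 2 -8 -4 → min -8
3 2 -8 -4 2 → min -8
2 -8 -4 2 -9 → min -9
-8 -4 2 -9 11 → min -9
-4 2 -9 11 4 → min -9
2 -9 11 4 -7 → min -9
-9 11 4 -7 -6 → min -9
11 4 -7 -6 3 → min -7

-9, -9, -8, -8, -8, -9, -9, -9, -9, -9, -7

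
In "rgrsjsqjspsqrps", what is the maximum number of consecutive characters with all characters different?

add r: [r] len 1
add g: [r, g] len 2
add r (repeat r, move left end past it): [g, r] len 2
add s: [g, r, s] len 3
add j: [g, r, s, j] len 4
add s (repeat s, move left end past it): [j, s] len 2
add q: [j, s, q] len 3
add j (repeat j, move left end past it): [s, q, j] len 3
add s (repeat s, move left end past it): [q, j, s] len 3
add p: [q, j, s, p] len 4
add s (repeat s, move left end past it): [p, s] len 2
add q: [p, s, q] len 3
add r: [p, s, q, r] len 4
add p (repeat p, move left end past it): [s, q, r, p] len 4
add s (repeat s, move left end past it): [q, r, p, s] len 4
Longest all-distinct length: 4.

4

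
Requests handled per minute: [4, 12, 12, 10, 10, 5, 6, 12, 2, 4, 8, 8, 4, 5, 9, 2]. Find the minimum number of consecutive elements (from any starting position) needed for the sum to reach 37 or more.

4

add 4: running sum 4 < 37
add 12: running sum 16 < 37
add 12: running sum 28 < 37
end 3: [4, 12, 12, 10] sum 38, len 4
end 4: [12, 12, 10, 10] sum 44, len 4
end 5: [12, 10, 10, 5] sum 37, len 4
end 6: [12, 10, 10, 5, 6] sum 43, len 5
end 7: [10, 10, 5, 6, 12] sum 43, len 5
end 8: [10, 10, 5, 6, 12, 2] sum 45, len 6
end 9: [10, 5, 6, 12, 2, 4] sum 39, len 6
end 10: [5, 6, 12, 2, 4, 8] sum 37, len 6
end 11: [6, 12, 2, 4, 8, 8] sum 40, len 6
end 12: [12, 2, 4, 8, 8, 4] sum 38, len 6
end 13: [12, 2, 4, 8, 8, 4, 5] sum 43, len 7
end 14: [4, 8, 8, 4, 5, 9] sum 38, len 6
end 15: [4, 8, 8, 4, 5, 9, 2] sum 40, len 7
Shortest qualifying length: 4.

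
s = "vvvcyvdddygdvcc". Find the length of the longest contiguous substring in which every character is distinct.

[v] len 1
[v] len 1
[v] len 1
[v, c] len 2
[v, c, y] len 3
[c, y, v] len 3
[c, y, v, d] len 4
[d] len 1
[d] len 1
[d, y] len 2
[d, y, g] len 3
[y, g, d] len 3
[y, g, d, v] len 4
[y, g, d, v, c] len 5
[c] len 1
Longest all-distinct length: 5.

5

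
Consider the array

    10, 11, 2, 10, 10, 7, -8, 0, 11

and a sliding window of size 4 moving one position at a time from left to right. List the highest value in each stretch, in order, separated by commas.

[10, 11, 2, 10] → max 11
[11, 2, 10, 10] → max 11
[2, 10, 10, 7] → max 10
[10, 10, 7, -8] → max 10
[10, 7, -8, 0] → max 10
[7, -8, 0, 11] → max 11

11, 11, 10, 10, 10, 11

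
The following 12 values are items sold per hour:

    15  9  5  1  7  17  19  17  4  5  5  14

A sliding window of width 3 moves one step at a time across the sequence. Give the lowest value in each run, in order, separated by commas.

5, 1, 1, 1, 7, 17, 4, 4, 4, 5

15 9 5 → min 5
9 5 1 → min 1
5 1 7 → min 1
1 7 17 → min 1
7 17 19 → min 7
17 19 17 → min 17
19 17 4 → min 4
17 4 5 → min 4
4 5 5 → min 4
5 5 14 → min 5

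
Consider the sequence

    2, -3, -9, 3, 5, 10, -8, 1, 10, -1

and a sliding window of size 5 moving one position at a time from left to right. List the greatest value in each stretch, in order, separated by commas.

5, 10, 10, 10, 10, 10

(2, -3, -9, 3, 5) → max 5
(-3, -9, 3, 5, 10) → max 10
(-9, 3, 5, 10, -8) → max 10
(3, 5, 10, -8, 1) → max 10
(5, 10, -8, 1, 10) → max 10
(10, -8, 1, 10, -1) → max 10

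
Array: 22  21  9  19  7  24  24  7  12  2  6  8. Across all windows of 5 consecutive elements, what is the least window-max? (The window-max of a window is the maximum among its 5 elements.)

12

(22, 21, 9, 19, 7) → max 22
(21, 9, 19, 7, 24) → max 24
(9, 19, 7, 24, 24) → max 24
(19, 7, 24, 24, 7) → max 24
(7, 24, 24, 7, 12) → max 24
(24, 24, 7, 12, 2) → max 24
(24, 7, 12, 2, 6) → max 24
(7, 12, 2, 6, 8) → max 12
Least of these is 12.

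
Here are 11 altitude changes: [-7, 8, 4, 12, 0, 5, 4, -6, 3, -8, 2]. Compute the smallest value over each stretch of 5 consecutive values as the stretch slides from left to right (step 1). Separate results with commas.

-7, 0, 0, -6, -6, -8, -8

Sliding a size-5 window across the 11 values:
-7 8 4 12 0 → min -7
8 4 12 0 5 → min 0
4 12 0 5 4 → min 0
12 0 5 4 -6 → min -6
0 5 4 -6 3 → min -6
5 4 -6 3 -8 → min -8
4 -6 3 -8 2 → min -8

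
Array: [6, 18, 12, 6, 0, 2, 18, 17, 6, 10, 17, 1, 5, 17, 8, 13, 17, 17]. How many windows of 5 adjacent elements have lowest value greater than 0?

6 18 12 6 0 → min 0
18 12 6 0 2 → min 0
12 6 0 2 18 → min 0
6 0 2 18 17 → min 0
0 2 18 17 6 → min 0
2 18 17 6 10 → min 2  > 0 ✓
18 17 6 10 17 → min 6  > 0 ✓
17 6 10 17 1 → min 1  > 0 ✓
6 10 17 1 5 → min 1  > 0 ✓
10 17 1 5 17 → min 1  > 0 ✓
17 1 5 17 8 → min 1  > 0 ✓
1 5 17 8 13 → min 1  > 0 ✓
5 17 8 13 17 → min 5  > 0 ✓
17 8 13 17 17 → min 8  > 0 ✓
9 windows satisfy the condition.

9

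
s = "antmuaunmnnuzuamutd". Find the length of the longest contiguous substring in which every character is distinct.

add a: [a] len 1
add n: [a, n] len 2
add t: [a, n, t] len 3
add m: [a, n, t, m] len 4
add u: [a, n, t, m, u] len 5
add a (repeat a, move left end past it): [n, t, m, u, a] len 5
add u (repeat u, move left end past it): [a, u] len 2
add n: [a, u, n] len 3
add m: [a, u, n, m] len 4
add n (repeat n, move left end past it): [m, n] len 2
add n (repeat n, move left end past it): [n] len 1
add u: [n, u] len 2
add z: [n, u, z] len 3
add u (repeat u, move left end past it): [z, u] len 2
add a: [z, u, a] len 3
add m: [z, u, a, m] len 4
add u (repeat u, move left end past it): [a, m, u] len 3
add t: [a, m, u, t] len 4
add d: [a, m, u, t, d] len 5
Longest all-distinct length: 5.

5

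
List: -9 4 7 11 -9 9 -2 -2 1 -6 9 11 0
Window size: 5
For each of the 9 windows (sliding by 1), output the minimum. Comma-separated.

-9, -9, -9, -9, -9, -6, -6, -6, -6

Sliding a size-5 window across the 13 values:
-9 4 7 11 -9 → min -9
4 7 11 -9 9 → min -9
7 11 -9 9 -2 → min -9
11 -9 9 -2 -2 → min -9
-9 9 -2 -2 1 → min -9
9 -2 -2 1 -6 → min -6
-2 -2 1 -6 9 → min -6
-2 1 -6 9 11 → min -6
1 -6 9 11 0 → min -6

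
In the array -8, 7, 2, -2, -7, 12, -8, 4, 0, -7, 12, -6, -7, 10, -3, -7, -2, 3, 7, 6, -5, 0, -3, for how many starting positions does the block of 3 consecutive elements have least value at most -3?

18

(-8, 7, 2) → min -8  ≤ -3 ✓
(7, 2, -2) → min -2
(2, -2, -7) → min -7  ≤ -3 ✓
(-2, -7, 12) → min -7  ≤ -3 ✓
(-7, 12, -8) → min -8  ≤ -3 ✓
(12, -8, 4) → min -8  ≤ -3 ✓
(-8, 4, 0) → min -8  ≤ -3 ✓
(4, 0, -7) → min -7  ≤ -3 ✓
(0, -7, 12) → min -7  ≤ -3 ✓
(-7, 12, -6) → min -7  ≤ -3 ✓
(12, -6, -7) → min -7  ≤ -3 ✓
(-6, -7, 10) → min -7  ≤ -3 ✓
(-7, 10, -3) → min -7  ≤ -3 ✓
(10, -3, -7) → min -7  ≤ -3 ✓
(-3, -7, -2) → min -7  ≤ -3 ✓
(-7, -2, 3) → min -7  ≤ -3 ✓
(-2, 3, 7) → min -2
(3, 7, 6) → min 3
(7, 6, -5) → min -5  ≤ -3 ✓
(6, -5, 0) → min -5  ≤ -3 ✓
(-5, 0, -3) → min -5  ≤ -3 ✓
18 windows satisfy the condition.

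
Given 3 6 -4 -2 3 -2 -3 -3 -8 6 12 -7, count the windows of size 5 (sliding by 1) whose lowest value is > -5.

4

3 6 -4 -2 3 → min -4  > -5 ✓
6 -4 -2 3 -2 → min -4  > -5 ✓
-4 -2 3 -2 -3 → min -4  > -5 ✓
-2 3 -2 -3 -3 → min -3  > -5 ✓
3 -2 -3 -3 -8 → min -8
-2 -3 -3 -8 6 → min -8
-3 -3 -8 6 12 → min -8
-3 -8 6 12 -7 → min -8
4 windows satisfy the condition.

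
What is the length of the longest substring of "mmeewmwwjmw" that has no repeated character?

[m] len 1
[m] len 1
[m, e] len 2
[e] len 1
[e, w] len 2
[e, w, m] len 3
[m, w] len 2
[w] len 1
[w, j] len 2
[w, j, m] len 3
[j, m, w] len 3
Longest all-distinct length: 3.

3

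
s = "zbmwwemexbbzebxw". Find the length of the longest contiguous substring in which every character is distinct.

5

add z: [z] len 1
add b: [z, b] len 2
add m: [z, b, m] len 3
add w: [z, b, m, w] len 4
add w (repeat w, move left end past it): [w] len 1
add e: [w, e] len 2
add m: [w, e, m] len 3
add e (repeat e, move left end past it): [m, e] len 2
add x: [m, e, x] len 3
add b: [m, e, x, b] len 4
add b (repeat b, move left end past it): [b] len 1
add z: [b, z] len 2
add e: [b, z, e] len 3
add b (repeat b, move left end past it): [z, e, b] len 3
add x: [z, e, b, x] len 4
add w: [z, e, b, x, w] len 5
Longest all-distinct length: 5.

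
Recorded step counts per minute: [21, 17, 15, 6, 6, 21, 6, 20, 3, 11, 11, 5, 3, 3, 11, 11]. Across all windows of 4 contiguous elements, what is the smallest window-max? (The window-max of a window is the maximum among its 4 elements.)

11

[21, 17, 15, 6] → max 21
[17, 15, 6, 6] → max 17
[15, 6, 6, 21] → max 21
[6, 6, 21, 6] → max 21
[6, 21, 6, 20] → max 21
[21, 6, 20, 3] → max 21
[6, 20, 3, 11] → max 20
[20, 3, 11, 11] → max 20
[3, 11, 11, 5] → max 11
[11, 11, 5, 3] → max 11
[11, 5, 3, 3] → max 11
[5, 3, 3, 11] → max 11
[3, 3, 11, 11] → max 11
Smallest of these is 11.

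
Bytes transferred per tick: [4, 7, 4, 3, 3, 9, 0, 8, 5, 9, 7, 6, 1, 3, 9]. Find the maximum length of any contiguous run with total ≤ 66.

13

→ 4: sum 4, len 1
→ 7: sum 11, len 2
→ 4: sum 15, len 3
→ 3: sum 18, len 4
→ 3: sum 21, len 5
→ 9: sum 30, len 6
→ 0: sum 30, len 7
→ 8: sum 38, len 8
→ 5: sum 43, len 9
→ 9: sum 52, len 10
→ 7: sum 59, len 11
→ 6: sum 65, len 12
→ 1: sum 66, len 13
→ 3 (dropped 4): sum 65, len 13
→ 9 (dropped 7, 4): sum 63, len 12
Longest length seen: 13.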